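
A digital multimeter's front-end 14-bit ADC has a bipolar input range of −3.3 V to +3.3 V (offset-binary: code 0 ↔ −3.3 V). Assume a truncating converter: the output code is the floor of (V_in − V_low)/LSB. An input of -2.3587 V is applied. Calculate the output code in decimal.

code 2336

Full-scale span = 6.6 V; LSB = 6.6/2^14 = 402.83 µV.
Input sits at 2336.706 steps above V_low.
So the output code is 2336.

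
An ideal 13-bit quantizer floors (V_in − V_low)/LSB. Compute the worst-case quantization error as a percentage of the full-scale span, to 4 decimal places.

0.0122 %

Truncating → worst-case error = 1 LSB = V_FS/2^13, so 100/8192 = 0.012207 % of full scale.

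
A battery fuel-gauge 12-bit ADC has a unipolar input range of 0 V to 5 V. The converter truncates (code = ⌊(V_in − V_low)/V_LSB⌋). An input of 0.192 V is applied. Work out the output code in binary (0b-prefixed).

code 0b10011101 (decimal 157)

Full-scale span = 5 V; LSB = 5/2^12 = 1.221 mV.
(V_in − V_low)/LSB = (0.192 − 0) / 0.0012207 = 157.286.
Floor → code 157.
In binary (0b-prefixed): 0b10011101.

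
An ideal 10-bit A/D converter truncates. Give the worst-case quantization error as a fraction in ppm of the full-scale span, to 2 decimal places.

Truncating → worst-case error = 1 LSB = V_FS/2^10, so 1e+06/1024 = 976.562 ppm of full scale.

976.56 ppm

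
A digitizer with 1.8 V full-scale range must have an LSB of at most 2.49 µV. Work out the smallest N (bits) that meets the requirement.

Number of steps required ≥ 1.8 V / 2.49 µV = 722891.57.
Need 2^N ≥ 722891.57; 2^19 = 524288, 2^20 = 1048576.
Minimum N = 20.

20 bits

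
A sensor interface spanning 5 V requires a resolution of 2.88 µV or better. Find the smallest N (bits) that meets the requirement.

Number of steps required ≥ 5 V / 2.88 µV = 1736111.11.
Need 2^N ≥ 1736111.11; 2^20 = 1048576, 2^21 = 2097152.
Minimum N = 21.

21 bits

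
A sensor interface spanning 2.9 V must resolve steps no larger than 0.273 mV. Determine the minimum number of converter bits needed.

Number of steps required ≥ 2.9 V / 0.273 mV = 10622.71.
Need 2^N ≥ 10622.71; 2^13 = 8192, 2^14 = 16384.
Minimum N = 14.

14 bits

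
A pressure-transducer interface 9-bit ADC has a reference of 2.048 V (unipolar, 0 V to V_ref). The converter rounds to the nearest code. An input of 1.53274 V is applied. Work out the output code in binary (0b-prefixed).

LSB = 2.048 V / 512 = 4.000 mV.
(1.53274 − 0) / 0.004 = 383.185 LSBs.
round(383.185) = 383.
In binary (0b-prefixed): 0b101111111.

code 0b101111111 (decimal 383)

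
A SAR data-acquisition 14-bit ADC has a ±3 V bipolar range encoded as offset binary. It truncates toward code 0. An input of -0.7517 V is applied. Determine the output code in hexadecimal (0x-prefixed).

code 0x17FB (decimal 6139)

With 16384 levels over 6 V, one step is 366.21 µV.
(-0.7517 − (−3)) / 0.000366211 = 6139.358 LSBs.
⌊·⌋(6139.358) = 6139.
In hexadecimal (0x-prefixed): 0x17FB.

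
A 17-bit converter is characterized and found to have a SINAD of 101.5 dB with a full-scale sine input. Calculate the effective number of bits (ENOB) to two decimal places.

ENOB = (SINAD − 1.76) / 6.02 = (101.5 − 1.76)/6.02 = 16.568.

16.57 bits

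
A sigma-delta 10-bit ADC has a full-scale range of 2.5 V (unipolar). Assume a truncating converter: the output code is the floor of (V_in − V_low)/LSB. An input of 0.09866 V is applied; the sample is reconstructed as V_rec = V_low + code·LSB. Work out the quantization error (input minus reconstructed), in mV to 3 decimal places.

1.004 mV

One LSB is 2.5 V / 1024 = 2.441 mV.
(0.09866 − 0)/0.00244141 = 40.4111; ⌊·⌋ gives code 40.
Code 40 maps back to 0 + 40×0.00244141 V = 0.09765625 V.
Error = 0.09866 − 0.09765625 = 0.00100375 V = 1.004 mV.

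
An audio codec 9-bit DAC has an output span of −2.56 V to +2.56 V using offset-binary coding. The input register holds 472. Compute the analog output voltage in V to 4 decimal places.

LSB = 5.12 V / 2^9 = 10.000 mV.
V_out = (−2.56) + 472 × 0.01 V = 2.16 V.

2.1600 V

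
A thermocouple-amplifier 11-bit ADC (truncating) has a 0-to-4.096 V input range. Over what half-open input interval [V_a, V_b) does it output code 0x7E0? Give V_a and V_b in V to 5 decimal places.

LSB = 4.096/2^11 = 2.000 mV.
Code 0x7E0 = 2016 decimal.
V_a = V_low + 2016·LSB = 4.032 V; V_b = V_low + 2017·LSB = 4.034 V.

[4.03200 V, 4.03400 V)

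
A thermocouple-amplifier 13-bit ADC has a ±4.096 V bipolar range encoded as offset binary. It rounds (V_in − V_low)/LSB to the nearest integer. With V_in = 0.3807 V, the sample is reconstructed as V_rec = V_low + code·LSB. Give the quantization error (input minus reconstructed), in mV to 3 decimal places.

-0.300 mV

LSB = 8.192/2^13 = 1.000 mV.
(0.3807 − (−4.096))/0.001 = 4476.7000; round gives code 4477.
Reconstructed: 0.381 V.
Error = 0.3807 − 0.381 = -0.0003 V = -0.300 mV.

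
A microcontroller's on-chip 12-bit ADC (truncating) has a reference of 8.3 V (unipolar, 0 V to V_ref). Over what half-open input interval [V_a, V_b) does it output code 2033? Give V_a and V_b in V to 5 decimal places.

[4.11960 V, 4.12163 V)

LSB = 8.3/2^12 = 2.026 mV.
V_a = V_low + 2033·LSB = 4.1196 V; V_b = V_low + 2034·LSB = 4.12163 V.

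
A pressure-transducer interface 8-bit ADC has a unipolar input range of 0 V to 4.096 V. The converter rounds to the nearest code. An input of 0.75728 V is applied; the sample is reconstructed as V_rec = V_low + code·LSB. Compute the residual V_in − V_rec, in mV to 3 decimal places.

Step size: 4.096 V ÷ 2^8 = 16.000 mV.
Scaled input = 47.3300 LSBs, so code = 47.
Reconstructed: 0.752 V.
Difference: 0.00528 V → 5.280 mV.

5.280 mV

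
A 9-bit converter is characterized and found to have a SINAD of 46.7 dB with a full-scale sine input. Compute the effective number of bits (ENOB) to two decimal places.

7.47 bits

ENOB = (SINAD − 1.76) / 6.02 = (46.7 − 1.76)/6.02 = 7.465.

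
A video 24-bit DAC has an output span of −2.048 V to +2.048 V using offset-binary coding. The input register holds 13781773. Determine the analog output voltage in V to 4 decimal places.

1.3167 V

LSB = 4.096 V / 2^24 = 0.24 µV.
V_out = (−2.048) + 13781773 × 2.44141e-07 V = 1.31669 V.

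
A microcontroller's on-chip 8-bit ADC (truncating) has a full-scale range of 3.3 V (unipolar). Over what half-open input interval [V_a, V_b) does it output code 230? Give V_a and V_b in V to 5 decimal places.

LSB = 3.3/2^8 = 12.891 mV.
V_a = V_low + 230·LSB = 2.96484 V; V_b = V_low + 231·LSB = 2.97773 V.

[2.96484 V, 2.97773 V)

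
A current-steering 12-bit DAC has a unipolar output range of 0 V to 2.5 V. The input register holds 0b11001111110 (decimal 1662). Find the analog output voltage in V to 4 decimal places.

1.0144 V

LSB = 2.5 V / 2^12 = 0.610 mV.
Code 0b11001111110 = 1662 decimal.
V_out = 0 + 1662 × 0.000610352 V = 1.0144 V.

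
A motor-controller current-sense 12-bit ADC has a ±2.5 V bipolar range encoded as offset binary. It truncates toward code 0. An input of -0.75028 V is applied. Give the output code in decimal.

Full-scale span = 5 V; LSB = 5/2^12 = 1.221 mV.
Input sits at 1433.371 steps above V_low.
So the output code is 1433.

code 1433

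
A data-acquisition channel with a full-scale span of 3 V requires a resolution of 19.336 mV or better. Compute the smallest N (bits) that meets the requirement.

Number of steps required ≥ 3 V / 19.336 mV = 155.15.
Need 2^N ≥ 155.15; 2^7 = 128, 2^8 = 256.
Minimum N = 8.

8 bits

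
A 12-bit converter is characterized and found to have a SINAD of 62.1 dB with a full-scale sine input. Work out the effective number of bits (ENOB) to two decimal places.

10.02 bits

ENOB = (SINAD − 1.76) / 6.02 = (62.1 − 1.76)/6.02 = 10.023.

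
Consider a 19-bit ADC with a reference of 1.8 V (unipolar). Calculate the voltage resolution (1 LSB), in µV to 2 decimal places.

Full-scale span = 1.8 V.
LSB = 1.8 / 2^19 = 1.8 / 524288 = 3.43323e-06 V = 3.43 µV.

3.43 µV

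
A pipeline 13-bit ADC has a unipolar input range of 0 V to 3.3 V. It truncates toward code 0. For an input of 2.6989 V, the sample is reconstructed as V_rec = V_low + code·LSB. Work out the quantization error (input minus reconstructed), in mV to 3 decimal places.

LSB = 3.3/2^13 = 402.83 µV.
(V_in − V_low)/LSB = (2.6989 − 0)/0.000402832 = 6699.8148 → code 6699 (floor).
Reconstructed: 2.6985718 V.
Error = 2.6989 − 2.6985718 = 0.000328223 V = 0.328 mV.

0.328 mV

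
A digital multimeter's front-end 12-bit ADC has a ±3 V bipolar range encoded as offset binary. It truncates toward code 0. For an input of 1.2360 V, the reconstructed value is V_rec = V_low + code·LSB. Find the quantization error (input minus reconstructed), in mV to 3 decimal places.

Step size: 6 V ÷ 2^12 = 1.465 mV.
(V_in − V_low)/LSB = (1.2360 − (−3))/0.00146484 = 2891.7760 → code 2891 (floor).
Reconstructed: 1.2348633 V.
Error = 1.2360 − 1.2348633 = 0.00113672 V = 1.137 mV.

1.137 mV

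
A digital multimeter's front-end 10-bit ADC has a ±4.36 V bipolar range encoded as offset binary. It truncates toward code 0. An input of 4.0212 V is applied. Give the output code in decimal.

code 984

LSB = 8.72 V / 1024 = 8.516 mV.
(4.0212 − (−4.36)) / 0.00851563 = 984.214 LSBs.
Floor → code 984.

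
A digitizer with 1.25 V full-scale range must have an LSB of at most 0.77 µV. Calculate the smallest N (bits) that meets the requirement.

21 bits

Number of steps required ≥ 1.25 V / 0.77 µV = 1623376.62.
Need 2^N ≥ 1623376.62; 2^20 = 1048576, 2^21 = 2097152.
Minimum N = 21.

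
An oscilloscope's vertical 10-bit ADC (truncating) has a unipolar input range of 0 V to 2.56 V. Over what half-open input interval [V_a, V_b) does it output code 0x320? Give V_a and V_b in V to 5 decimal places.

[2.00000 V, 2.00250 V)

LSB = 2.56/2^10 = 2.500 mV.
Code 0x320 = 800 decimal.
V_a = V_low + 800·LSB = 2 V; V_b = V_low + 801·LSB = 2.0025 V.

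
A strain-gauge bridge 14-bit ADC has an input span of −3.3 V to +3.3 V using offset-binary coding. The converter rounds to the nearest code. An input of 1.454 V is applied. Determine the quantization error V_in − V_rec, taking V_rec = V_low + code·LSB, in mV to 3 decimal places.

0.179 mV

LSB = 6.6/2^14 = 402.83 µV.
(V_in − V_low)/LSB = (1.454 − (−3.3))/0.000402832 = 11801.4448 → code 11801 (round).
Code 11801 maps back to (−3.3) + 11801×0.000402832 V = 1.4538208 V.
V_in − V_rec = 0.000179199 V = 0.179 mV.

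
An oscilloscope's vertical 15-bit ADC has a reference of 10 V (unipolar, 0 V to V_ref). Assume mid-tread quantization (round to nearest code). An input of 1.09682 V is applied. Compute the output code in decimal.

LSB = 10 V / 32768 = 305.18 µV.
Input sits at 3594.060 steps above V_low.
round(3594.060) = 3594.

code 3594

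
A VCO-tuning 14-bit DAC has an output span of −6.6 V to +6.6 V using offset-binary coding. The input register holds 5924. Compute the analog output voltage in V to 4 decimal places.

LSB = 13.2 V / 2^14 = 0.806 mV.
V_out = (−6.6) + 5924 × 0.000805664 V = -1.82725 V.

-1.8272 V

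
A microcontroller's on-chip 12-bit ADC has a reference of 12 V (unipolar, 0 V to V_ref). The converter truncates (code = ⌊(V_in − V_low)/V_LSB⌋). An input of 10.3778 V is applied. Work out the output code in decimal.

Full-scale span = 12 V; LSB = 12/2^12 = 2.930 mV.
(10.3778 − 0) / 0.00292969 = 3542.289 LSBs.
⌊·⌋(3542.289) = 3542.

code 3542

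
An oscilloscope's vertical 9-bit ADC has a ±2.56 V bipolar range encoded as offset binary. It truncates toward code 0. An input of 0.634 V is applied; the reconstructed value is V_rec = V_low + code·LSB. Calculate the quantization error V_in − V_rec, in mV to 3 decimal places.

4.000 mV

One LSB is 5.12 V / 512 = 10.000 mV.
Scaled input = 319.4000 LSBs, so code = 319.
Code 319 maps back to (−2.56) + 319×0.01 V = 0.63 V.
V_in − V_rec = 0.004 V = 4.000 mV.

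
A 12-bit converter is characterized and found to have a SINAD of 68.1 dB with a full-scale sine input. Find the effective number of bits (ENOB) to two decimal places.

ENOB = (SINAD − 1.76) / 6.02 = (68.1 − 1.76)/6.02 = 11.020.

11.02 bits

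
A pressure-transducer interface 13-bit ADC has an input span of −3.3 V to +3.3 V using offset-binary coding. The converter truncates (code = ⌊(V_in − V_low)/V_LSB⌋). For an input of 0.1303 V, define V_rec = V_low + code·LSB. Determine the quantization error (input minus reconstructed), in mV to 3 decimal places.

0.588 mV

Step size: 6.6 V ÷ 2^13 = 0.806 mV.
(V_in − V_low)/LSB = (0.1303 − (−3.3))/0.000805664 = 4257.7299 → code 4257 (floor).
Code 4257 maps back to (−3.3) + 4257×0.000805664 V = 0.12971191 V.
Difference: 0.000588086 V → 0.588 mV.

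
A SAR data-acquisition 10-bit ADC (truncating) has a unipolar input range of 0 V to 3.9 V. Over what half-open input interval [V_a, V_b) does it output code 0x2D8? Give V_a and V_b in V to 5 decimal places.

[2.77266 V, 2.77646 V)

LSB = 3.9/2^10 = 3.809 mV.
Code 0x2D8 = 728 decimal.
V_a = V_low + 728·LSB = 2.77266 V; V_b = V_low + 729·LSB = 2.77646 V.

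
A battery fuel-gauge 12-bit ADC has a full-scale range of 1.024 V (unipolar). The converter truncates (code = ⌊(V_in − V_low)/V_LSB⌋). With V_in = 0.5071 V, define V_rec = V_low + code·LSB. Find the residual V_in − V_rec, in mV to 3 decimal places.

One LSB is 1.024 V / 4096 = 250.00 µV.
Scaled input = 2028.4000 LSBs, so code = 2028.
Reconstructed: 0.507 V.
Difference: 0.0001 V → 0.100 mV.

0.100 mV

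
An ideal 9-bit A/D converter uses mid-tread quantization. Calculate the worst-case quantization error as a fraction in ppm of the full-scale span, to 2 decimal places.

976.56 ppm

Rounding → worst-case error = ½ LSB = V_FS/2^10, so 1e+06/1024 = 976.562 ppm of full scale.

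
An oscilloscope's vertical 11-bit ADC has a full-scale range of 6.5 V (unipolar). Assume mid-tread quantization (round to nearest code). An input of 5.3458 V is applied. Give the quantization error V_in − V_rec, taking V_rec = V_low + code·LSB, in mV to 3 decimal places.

1.073 mV

One LSB is 6.5 V / 2048 = 3.174 mV.
(V_in − V_low)/LSB = (5.3458 − 0)/0.00317383 = 1684.3382 → code 1684 (round).
Code 1684 maps back to 0 + 1684×0.00317383 V = 5.3447266 V.
V_in − V_rec = 0.00107344 V = 1.073 mV.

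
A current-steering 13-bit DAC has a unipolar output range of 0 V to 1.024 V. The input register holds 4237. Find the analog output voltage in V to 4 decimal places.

LSB = 1.024 V / 2^13 = 125.00 µV.
V_out = 0 + 4237 × 0.000125 V = 0.529625 V.

0.5296 V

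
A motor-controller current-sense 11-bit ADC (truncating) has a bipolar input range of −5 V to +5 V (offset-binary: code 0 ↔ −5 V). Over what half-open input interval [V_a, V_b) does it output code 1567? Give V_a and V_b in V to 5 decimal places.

LSB = 10/2^11 = 4.883 mV.
V_a = V_low + 1567·LSB = 2.65137 V; V_b = V_low + 1568·LSB = 2.65625 V.

[2.65137 V, 2.65625 V)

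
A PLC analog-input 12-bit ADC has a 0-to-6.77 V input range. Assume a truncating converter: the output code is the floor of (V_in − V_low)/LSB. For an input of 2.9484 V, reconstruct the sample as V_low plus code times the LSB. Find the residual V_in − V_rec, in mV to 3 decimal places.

Step size: 6.77 V ÷ 2^12 = 1.653 mV.
(V_in − V_low)/LSB = (2.9484 − 0)/0.00165283 = 1783.8473 → code 1783 (floor).
V_rec = 0 + 1783·0.00165283 = 2.9469995 V.
Error = 2.9484 − 2.9469995 = 0.00140049 V = 1.400 mV.

1.400 mV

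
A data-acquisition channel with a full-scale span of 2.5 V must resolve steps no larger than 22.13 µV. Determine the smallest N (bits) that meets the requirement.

Number of steps required ≥ 2.5 V / 22.13 µV = 112968.82.
Need 2^N ≥ 112968.82; 2^16 = 65536, 2^17 = 131072.
Minimum N = 17.

17 bits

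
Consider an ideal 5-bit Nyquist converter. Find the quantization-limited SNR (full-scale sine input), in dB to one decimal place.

SNR ≈ 6.02·N + 1.76 dB = 6.02·5 + 1.76 = 31.86 dB.

31.9 dB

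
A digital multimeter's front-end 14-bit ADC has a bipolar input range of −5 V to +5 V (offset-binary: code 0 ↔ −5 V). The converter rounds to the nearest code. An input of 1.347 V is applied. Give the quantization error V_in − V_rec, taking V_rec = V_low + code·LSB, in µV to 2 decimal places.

LSB = 10/2^14 = 0.610 mV.
Scaled input = 10398.9248 LSBs, so code = 10399.
Reconstructed: 1.3470459 V.
Difference: -4.58984e-05 V → -45.90 µV.

-45.90 µV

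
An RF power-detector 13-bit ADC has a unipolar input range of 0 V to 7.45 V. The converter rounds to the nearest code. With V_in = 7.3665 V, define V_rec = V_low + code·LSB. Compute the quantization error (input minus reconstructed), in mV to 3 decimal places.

One LSB is 7.45 V / 8192 = 0.909 mV.
(7.3665 − 0)/0.000909424 = 8100.1836; round gives code 8100.
V_rec = 0 + 8100·0.000909424 = 7.366333 V.
V_in − V_rec = 0.000166992 V = 0.167 mV.

0.167 mV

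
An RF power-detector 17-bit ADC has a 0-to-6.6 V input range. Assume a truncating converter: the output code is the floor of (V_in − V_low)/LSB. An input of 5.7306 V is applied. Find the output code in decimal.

LSB = 6.6 V / 131072 = 50.35 µV.
(5.7306 − 0) / 5.0354e-05 = 113806.243 LSBs.
Floor → code 113806.

code 113806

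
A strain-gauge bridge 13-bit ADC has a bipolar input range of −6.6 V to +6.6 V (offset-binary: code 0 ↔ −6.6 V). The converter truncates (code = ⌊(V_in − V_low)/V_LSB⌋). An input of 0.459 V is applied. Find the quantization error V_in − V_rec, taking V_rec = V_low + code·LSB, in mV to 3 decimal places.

One LSB is 13.2 V / 8192 = 1.611 mV.
(V_in − V_low)/LSB = (0.459 − (−6.6))/0.00161133 = 4380.8582 → code 4380 (floor).
Reconstructed: 0.45761719 V.
V_in − V_rec = 0.00138281 V = 1.383 mV.

1.383 mV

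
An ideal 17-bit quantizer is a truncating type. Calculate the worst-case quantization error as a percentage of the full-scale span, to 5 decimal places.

0.00076 %

Truncating → worst-case error = 1 LSB = V_FS/2^17, so 100/131072 = 0.000762939 % of full scale.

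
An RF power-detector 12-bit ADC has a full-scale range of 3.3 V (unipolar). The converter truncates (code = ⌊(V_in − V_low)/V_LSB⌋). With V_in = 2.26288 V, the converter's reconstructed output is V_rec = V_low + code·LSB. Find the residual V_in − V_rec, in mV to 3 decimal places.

LSB = 3.3/2^12 = 0.806 mV.
(2.26288 − 0)/0.000805664 = 2808.7141; ⌊·⌋ gives code 2808.
V_rec = 0 + 2808·0.000805664 = 2.2623047 V.
Error = 2.26288 − 2.2623047 = 0.000575312 V = 0.575 mV.

0.575 mV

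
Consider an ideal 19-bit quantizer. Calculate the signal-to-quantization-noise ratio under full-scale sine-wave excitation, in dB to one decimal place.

116.1 dB

SNR ≈ 6.02·N + 1.76 dB = 6.02·19 + 1.76 = 116.14 dB.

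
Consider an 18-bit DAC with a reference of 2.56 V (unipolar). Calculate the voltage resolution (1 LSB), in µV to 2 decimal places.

Full-scale span = 2.56 V.
LSB = 2.56 / 2^18 = 2.56 / 262144 = 9.76563e-06 V = 9.77 µV.

9.77 µV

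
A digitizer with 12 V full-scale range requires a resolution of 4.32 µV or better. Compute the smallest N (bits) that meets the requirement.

Number of steps required ≥ 12 V / 4.32 µV = 2777777.78.
Need 2^N ≥ 2777777.78; 2^21 = 2097152, 2^22 = 4194304.
Minimum N = 22.

22 bits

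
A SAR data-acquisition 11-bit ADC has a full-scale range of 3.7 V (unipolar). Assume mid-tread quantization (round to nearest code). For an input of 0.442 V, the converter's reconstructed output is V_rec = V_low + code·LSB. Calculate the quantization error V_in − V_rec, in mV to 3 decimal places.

-0.627 mV

Step size: 3.7 V ÷ 2^11 = 1.807 mV.
(0.442 − 0)/0.00180664 = 244.6530; round gives code 245.
V_rec = 0 + 245·0.00180664 = 0.44262695 V.
Error = 0.442 − 0.44262695 = -0.000626953 V = -0.627 mV.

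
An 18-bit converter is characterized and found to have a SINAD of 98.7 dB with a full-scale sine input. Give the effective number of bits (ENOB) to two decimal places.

16.10 bits

ENOB = (SINAD − 1.76) / 6.02 = (98.7 − 1.76)/6.02 = 16.103.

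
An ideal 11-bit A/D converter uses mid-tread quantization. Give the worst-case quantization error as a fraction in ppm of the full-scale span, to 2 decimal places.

Rounding → worst-case error = ½ LSB = V_FS/2^12, so 1e+06/4096 = 244.141 ppm of full scale.

244.14 ppm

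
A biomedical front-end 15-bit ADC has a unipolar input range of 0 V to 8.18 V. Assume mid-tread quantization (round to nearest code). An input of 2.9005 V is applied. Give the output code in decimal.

code 11619

LSB = 8.18 V / 32768 = 249.63 µV.
(2.9005 − 0) / 0.000249634 = 11619.020 LSBs.
round(11619.020) = 11619.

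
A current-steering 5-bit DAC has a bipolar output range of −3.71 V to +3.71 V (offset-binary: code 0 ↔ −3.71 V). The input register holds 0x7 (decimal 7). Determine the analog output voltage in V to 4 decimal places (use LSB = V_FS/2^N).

-2.0869 V

LSB = 7.42 V / 2^5 = 231.875 mV.
Code 0x7 = 7 decimal.
V_out = (−3.71) + 7 × 0.231875 V = -2.08688 V.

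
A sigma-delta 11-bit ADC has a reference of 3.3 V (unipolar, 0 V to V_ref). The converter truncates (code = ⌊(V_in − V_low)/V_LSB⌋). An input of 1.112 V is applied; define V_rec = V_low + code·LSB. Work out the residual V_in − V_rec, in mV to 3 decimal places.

0.184 mV

One LSB is 3.3 V / 2048 = 1.611 mV.
(1.112 − 0)/0.00161133 = 690.1139; ⌊·⌋ gives code 690.
Code 690 maps back to 0 + 690×0.00161133 V = 1.1118164 V.
V_in − V_rec = 0.000183594 V = 0.184 mV.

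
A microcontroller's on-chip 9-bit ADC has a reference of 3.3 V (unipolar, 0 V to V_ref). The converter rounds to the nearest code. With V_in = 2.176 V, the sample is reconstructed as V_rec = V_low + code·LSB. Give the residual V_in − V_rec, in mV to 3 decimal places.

LSB = 3.3/2^9 = 6.445 mV.
(2.176 − 0)/0.00644531 = 337.6097; round gives code 338.
Code 338 maps back to 0 + 338×0.00644531 V = 2.1785156 V.
Error = 2.176 − 2.1785156 = -0.00251563 V = -2.516 mV.

-2.516 mV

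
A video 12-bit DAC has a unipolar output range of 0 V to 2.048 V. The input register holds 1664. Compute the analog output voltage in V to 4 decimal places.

LSB = 2.048 V / 2^12 = 0.500 mV.
V_out = 0 + 1664 × 0.0005 V = 0.832 V.

0.8320 V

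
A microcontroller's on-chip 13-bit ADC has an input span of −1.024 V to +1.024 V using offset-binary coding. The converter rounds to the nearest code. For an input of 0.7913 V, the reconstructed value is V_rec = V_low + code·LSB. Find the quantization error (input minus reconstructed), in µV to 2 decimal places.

One LSB is 2.048 V / 8192 = 250.00 µV.
(V_in − V_low)/LSB = (0.7913 − (−1.024))/0.00025 = 7261.2000 → code 7261 (round).
Code 7261 maps back to (−1.024) + 7261×0.00025 V = 0.79125 V.
V_in − V_rec = 5e-05 V = 50.00 µV.

50.00 µV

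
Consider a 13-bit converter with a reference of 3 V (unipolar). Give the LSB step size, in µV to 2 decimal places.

366.21 µV

Full-scale span = 3 V.
LSB = 3 / 2^13 = 3 / 8192 = 0.000366211 V = 366.21 µV.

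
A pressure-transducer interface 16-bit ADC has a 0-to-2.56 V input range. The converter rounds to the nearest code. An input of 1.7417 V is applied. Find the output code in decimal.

code 44588

Full-scale span = 2.56 V; LSB = 2.56/2^16 = 39.06 µV.
(1.7417 − 0) / 3.90625e-05 = 44587.520 LSBs.
Round → code 44588.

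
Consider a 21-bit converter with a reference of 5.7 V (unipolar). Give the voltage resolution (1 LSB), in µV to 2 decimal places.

Full-scale span = 5.7 V.
LSB = 5.7 / 2^21 = 5.7 / 2097152 = 2.71797e-06 V = 2.72 µV.

2.72 µV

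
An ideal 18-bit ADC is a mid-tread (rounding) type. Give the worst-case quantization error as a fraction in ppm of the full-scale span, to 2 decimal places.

Rounding → worst-case error = ½ LSB = V_FS/2^19, so 1e+06/524288 = 1.90735 ppm of full scale.

1.91 ppm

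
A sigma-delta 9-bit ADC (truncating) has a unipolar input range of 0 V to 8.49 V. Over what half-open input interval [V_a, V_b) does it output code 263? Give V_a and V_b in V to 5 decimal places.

LSB = 8.49/2^9 = 16.582 mV.
V_a = V_low + 263·LSB = 4.36107 V; V_b = V_low + 264·LSB = 4.37766 V.

[4.36107 V, 4.37766 V)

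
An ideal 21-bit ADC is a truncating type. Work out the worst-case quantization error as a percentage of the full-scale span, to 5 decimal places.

Truncating → worst-case error = 1 LSB = V_FS/2^21, so 100/2097152 = 4.76837e-05 % of full scale.

0.00005 %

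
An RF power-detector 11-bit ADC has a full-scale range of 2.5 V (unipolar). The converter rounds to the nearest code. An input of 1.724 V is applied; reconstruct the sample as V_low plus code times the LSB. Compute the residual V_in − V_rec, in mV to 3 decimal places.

One LSB is 2.5 V / 2048 = 1.221 mV.
(1.724 − 0)/0.0012207 = 1412.3008; round gives code 1412.
Code 1412 maps back to 0 + 1412×0.0012207 V = 1.7236328 V.
Difference: 0.000367188 V → 0.367 mV.

0.367 mV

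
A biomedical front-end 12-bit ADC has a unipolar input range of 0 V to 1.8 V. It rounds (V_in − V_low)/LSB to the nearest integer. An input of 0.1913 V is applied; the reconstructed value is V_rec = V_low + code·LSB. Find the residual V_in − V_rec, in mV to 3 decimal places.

LSB = 1.8/2^12 = 439.45 µV.
Scaled input = 435.3138 LSBs, so code = 435.
Code 435 maps back to 0 + 435×0.000439453 V = 0.19116211 V.
V_in − V_rec = 0.000137891 V = 0.138 mV.

0.138 mV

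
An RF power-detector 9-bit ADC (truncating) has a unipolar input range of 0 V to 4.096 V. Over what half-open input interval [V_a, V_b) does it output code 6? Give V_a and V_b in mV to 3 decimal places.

[48.000 mV, 56.000 mV)

LSB = 4.096/2^9 = 8.000 mV.
V_a = V_low + 6·LSB = 0.048 V; V_b = V_low + 7·LSB = 0.056 V.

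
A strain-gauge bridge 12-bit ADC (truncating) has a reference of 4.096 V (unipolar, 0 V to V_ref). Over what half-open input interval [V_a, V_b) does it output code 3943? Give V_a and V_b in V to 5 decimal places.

LSB = 4.096/2^12 = 1.000 mV.
V_a = V_low + 3943·LSB = 3.943 V; V_b = V_low + 3944·LSB = 3.944 V.

[3.94300 V, 3.94400 V)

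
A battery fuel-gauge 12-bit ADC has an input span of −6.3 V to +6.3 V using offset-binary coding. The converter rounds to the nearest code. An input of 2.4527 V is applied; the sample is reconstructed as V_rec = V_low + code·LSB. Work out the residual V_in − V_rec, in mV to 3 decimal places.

Step size: 12.6 V ÷ 2^12 = 3.076 mV.
Scaled input = 2845.3222 LSBs, so code = 2845.
V_rec = (−6.3) + 2845·0.00307617 = 2.451709 V.
Error = 2.4527 − 2.451709 = 0.000991016 V = 0.991 mV.

0.991 mV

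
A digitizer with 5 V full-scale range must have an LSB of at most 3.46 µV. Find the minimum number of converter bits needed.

Number of steps required ≥ 5 V / 3.46 µV = 1445086.71.
Need 2^N ≥ 1445086.71; 2^20 = 1048576, 2^21 = 2097152.
Minimum N = 21.

21 bits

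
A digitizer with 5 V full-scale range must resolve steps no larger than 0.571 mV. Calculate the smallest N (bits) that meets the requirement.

14 bits

Number of steps required ≥ 5 V / 0.571 mV = 8756.57.
Need 2^N ≥ 8756.57; 2^13 = 8192, 2^14 = 16384.
Minimum N = 14.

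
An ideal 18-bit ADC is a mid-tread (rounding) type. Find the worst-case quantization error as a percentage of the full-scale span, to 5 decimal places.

0.00019 %

Rounding → worst-case error = ½ LSB = V_FS/2^19, so 100/524288 = 0.000190735 % of full scale.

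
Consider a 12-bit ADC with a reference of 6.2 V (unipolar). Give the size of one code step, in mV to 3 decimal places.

1.514 mV

Full-scale span = 6.2 V.
LSB = 6.2 / 2^12 = 6.2 / 4096 = 0.00151367 V = 1.514 mV.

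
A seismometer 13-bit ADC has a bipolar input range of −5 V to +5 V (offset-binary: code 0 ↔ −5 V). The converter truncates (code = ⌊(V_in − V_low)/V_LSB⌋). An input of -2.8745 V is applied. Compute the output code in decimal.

With 8192 levels over 10 V, one step is 1.221 mV.
(V_in − V_low)/LSB = (-2.8745 − (−5)) / 0.0012207 = 1741.210.
Floor → code 1741.

code 1741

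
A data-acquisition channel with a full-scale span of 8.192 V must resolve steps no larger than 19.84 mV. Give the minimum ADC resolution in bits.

Number of steps required ≥ 8.192 V / 19.84 mV = 412.90.
Need 2^N ≥ 412.90; 2^8 = 256, 2^9 = 512.
Minimum N = 9.

9 bits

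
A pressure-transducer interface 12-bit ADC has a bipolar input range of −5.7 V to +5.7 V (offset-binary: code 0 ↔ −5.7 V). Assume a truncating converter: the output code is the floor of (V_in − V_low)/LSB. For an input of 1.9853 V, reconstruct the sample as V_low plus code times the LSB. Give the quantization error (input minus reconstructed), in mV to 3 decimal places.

One LSB is 11.4 V / 4096 = 2.783 mV.
Scaled input = 2761.3148 LSBs, so code = 2761.
Code 2761 maps back to (−5.7) + 2761×0.0027832 V = 1.9844238 V.
Difference: 0.000876172 V → 0.876 mV.

0.876 mV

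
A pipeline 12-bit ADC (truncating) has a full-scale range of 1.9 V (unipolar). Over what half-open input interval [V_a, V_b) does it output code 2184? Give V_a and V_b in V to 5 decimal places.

[1.01309 V, 1.01355 V)

LSB = 1.9/2^12 = 463.87 µV.
V_a = V_low + 2184·LSB = 1.01309 V; V_b = V_low + 2185·LSB = 1.01355 V.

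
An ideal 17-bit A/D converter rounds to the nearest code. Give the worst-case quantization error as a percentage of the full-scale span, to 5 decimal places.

Rounding → worst-case error = ½ LSB = V_FS/2^18, so 100/262144 = 0.00038147 % of full scale.

0.00038 %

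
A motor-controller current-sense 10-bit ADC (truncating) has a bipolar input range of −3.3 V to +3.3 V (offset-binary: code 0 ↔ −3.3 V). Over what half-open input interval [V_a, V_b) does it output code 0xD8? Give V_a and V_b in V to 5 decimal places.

[-1.90781 V, -1.90137 V)

LSB = 6.6/2^10 = 6.445 mV.
Code 0xD8 = 216 decimal.
V_a = V_low + 216·LSB = -1.90781 V; V_b = V_low + 217·LSB = -1.90137 V.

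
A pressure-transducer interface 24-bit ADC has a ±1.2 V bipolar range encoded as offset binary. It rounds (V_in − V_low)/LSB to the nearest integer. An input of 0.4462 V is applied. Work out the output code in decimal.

With 16777216 levels over 2.4 V, one step is 0.14 µV.
Input sits at 11507772.075 steps above V_low.
So the output code is 11507772.

code 11507772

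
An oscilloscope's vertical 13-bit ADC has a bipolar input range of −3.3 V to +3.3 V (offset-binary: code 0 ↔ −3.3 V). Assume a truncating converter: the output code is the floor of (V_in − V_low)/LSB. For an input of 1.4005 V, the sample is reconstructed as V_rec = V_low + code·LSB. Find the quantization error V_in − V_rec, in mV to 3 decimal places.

Step size: 6.6 V ÷ 2^13 = 0.806 mV.
(1.4005 − (−3.3))/0.000805664 = 5834.3176; ⌊·⌋ gives code 5834.
V_rec = (−3.3) + 5834·0.000805664 = 1.4002441 V.
V_in − V_rec = 0.000255859 V = 0.256 mV.

0.256 mV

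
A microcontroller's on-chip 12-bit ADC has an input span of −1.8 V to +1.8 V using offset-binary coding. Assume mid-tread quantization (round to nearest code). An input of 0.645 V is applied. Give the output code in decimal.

code 2782

With 4096 levels over 3.6 V, one step is 0.879 mV.
(V_in − V_low)/LSB = (0.645 − (−1.8)) / 0.000878906 = 2781.867.
So the output code is 2782.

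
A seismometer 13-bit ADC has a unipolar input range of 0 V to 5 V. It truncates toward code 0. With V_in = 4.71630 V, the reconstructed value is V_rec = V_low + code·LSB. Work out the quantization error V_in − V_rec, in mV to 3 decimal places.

0.113 mV

Step size: 5 V ÷ 2^13 = 0.610 mV.
(4.71630 − 0)/0.000610352 = 7727.1859; ⌊·⌋ gives code 7727.
Code 7727 maps back to 0 + 7727×0.000610352 V = 4.7161865 V.
V_in − V_rec = 0.000113477 V = 0.113 mV.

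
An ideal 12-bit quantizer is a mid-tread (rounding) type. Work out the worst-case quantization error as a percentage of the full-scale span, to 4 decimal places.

Rounding → worst-case error = ½ LSB = V_FS/2^13, so 100/8192 = 0.012207 % of full scale.

0.0122 %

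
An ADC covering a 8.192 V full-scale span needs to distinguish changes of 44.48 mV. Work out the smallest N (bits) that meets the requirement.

Number of steps required ≥ 8.192 V / 44.48 mV = 184.17.
Need 2^N ≥ 184.17; 2^7 = 128, 2^8 = 256.
Minimum N = 8.

8 bits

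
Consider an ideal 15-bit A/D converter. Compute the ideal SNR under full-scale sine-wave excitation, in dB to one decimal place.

92.1 dB

SNR ≈ 6.02·N + 1.76 dB = 6.02·15 + 1.76 = 92.06 dB.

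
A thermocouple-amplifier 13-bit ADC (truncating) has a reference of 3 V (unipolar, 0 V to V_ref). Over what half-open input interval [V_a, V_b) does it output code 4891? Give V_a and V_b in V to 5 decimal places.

[1.79114 V, 1.79150 V)

LSB = 3/2^13 = 366.21 µV.
V_a = V_low + 4891·LSB = 1.79114 V; V_b = V_low + 4892·LSB = 1.7915 V.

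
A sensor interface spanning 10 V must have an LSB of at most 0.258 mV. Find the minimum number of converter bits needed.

Number of steps required ≥ 10 V / 0.258 mV = 38759.69.
Need 2^N ≥ 38759.69; 2^15 = 32768, 2^16 = 65536.
Minimum N = 16.

16 bits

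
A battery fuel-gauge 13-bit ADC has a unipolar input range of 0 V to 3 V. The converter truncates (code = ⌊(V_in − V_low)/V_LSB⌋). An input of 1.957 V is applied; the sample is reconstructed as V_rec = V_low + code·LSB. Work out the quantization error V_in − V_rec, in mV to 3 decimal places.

0.335 mV

Step size: 3 V ÷ 2^13 = 366.21 µV.
(1.957 − 0)/0.000366211 = 5343.9147; ⌊·⌋ gives code 5343.
Reconstructed: 1.956665 V.
Error = 1.957 − 1.956665 = 0.000334961 V = 0.335 mV.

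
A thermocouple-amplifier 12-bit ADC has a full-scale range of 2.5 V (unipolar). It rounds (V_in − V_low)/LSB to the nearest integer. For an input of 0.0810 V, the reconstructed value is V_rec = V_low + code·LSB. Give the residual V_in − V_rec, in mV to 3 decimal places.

-0.177 mV

Step size: 2.5 V ÷ 2^12 = 0.610 mV.
(V_in − V_low)/LSB = (0.0810 − 0)/0.000610352 = 132.7104 → code 133 (round).
Reconstructed: 0.081176758 V.
Error = 0.0810 − 0.081176758 = -0.000176758 V = -0.177 mV.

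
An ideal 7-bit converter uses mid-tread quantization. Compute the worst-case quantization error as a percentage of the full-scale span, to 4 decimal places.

Rounding → worst-case error = ½ LSB = V_FS/2^8, so 100/256 = 0.390625 % of full scale.

0.3906 %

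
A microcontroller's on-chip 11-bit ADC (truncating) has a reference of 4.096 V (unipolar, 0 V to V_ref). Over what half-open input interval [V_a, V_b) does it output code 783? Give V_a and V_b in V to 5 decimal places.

[1.56600 V, 1.56800 V)

LSB = 4.096/2^11 = 2.000 mV.
V_a = V_low + 783·LSB = 1.566 V; V_b = V_low + 784·LSB = 1.568 V.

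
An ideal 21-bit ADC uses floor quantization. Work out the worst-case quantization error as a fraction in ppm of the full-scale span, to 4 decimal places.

0.4768 ppm

Truncating → worst-case error = 1 LSB = V_FS/2^21, so 1e+06/2097152 = 0.476837 ppm of full scale.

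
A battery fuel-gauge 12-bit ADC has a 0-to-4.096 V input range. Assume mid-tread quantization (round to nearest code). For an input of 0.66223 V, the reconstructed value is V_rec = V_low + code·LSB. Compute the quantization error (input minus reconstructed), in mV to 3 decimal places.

0.230 mV

Step size: 4.096 V ÷ 2^12 = 1.000 mV.
(V_in − V_low)/LSB = (0.66223 − 0)/0.001 = 662.2300 → code 662 (round).
V_rec = 0 + 662·0.001 = 0.662 V.
V_in − V_rec = 0.00023 V = 0.230 mV.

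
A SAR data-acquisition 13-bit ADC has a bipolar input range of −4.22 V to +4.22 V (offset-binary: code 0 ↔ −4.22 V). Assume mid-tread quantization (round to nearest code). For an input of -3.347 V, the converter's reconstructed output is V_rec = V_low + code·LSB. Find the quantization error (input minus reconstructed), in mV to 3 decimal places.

LSB = 8.44/2^13 = 1.030 mV.
(V_in − V_low)/LSB = (-3.347 − (−4.22))/0.00103027 = 847.3479 → code 847 (round).
Code 847 maps back to (−4.22) + 847×0.00103027 V = -3.3473584 V.
V_in − V_rec = 0.000358398 V = 0.358 mV.

0.358 mV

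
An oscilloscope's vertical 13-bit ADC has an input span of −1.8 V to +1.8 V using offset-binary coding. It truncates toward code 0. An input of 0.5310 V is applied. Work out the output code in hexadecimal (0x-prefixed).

With 8192 levels over 3.6 V, one step is 439.45 µV.
Input sits at 5304.320 steps above V_low.
So the output code is 5304.
In hexadecimal (0x-prefixed): 0x14B8.

code 0x14B8 (decimal 5304)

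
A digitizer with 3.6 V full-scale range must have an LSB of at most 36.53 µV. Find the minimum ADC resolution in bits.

17 bits

Number of steps required ≥ 3.6 V / 36.53 µV = 98549.14.
Need 2^N ≥ 98549.14; 2^16 = 65536, 2^17 = 131072.
Minimum N = 17.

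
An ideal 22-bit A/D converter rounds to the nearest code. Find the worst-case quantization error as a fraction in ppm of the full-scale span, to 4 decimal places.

Rounding → worst-case error = ½ LSB = V_FS/2^23, so 1e+06/8388608 = 0.119209 ppm of full scale.

0.1192 ppm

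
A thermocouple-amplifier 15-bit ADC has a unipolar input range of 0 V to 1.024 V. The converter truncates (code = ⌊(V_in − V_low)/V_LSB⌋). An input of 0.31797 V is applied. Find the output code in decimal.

code 10175

With 32768 levels over 1.024 V, one step is 31.25 µV.
Input sits at 10175.040 steps above V_low.
Floor → code 10175.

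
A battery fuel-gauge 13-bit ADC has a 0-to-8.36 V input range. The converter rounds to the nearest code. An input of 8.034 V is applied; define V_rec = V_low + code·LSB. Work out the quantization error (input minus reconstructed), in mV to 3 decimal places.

-0.458 mV

Step size: 8.36 V ÷ 2^13 = 1.021 mV.
(8.034 − 0)/0.00102051 = 7872.5512; round gives code 7873.
Reconstructed: 8.034458 V.
Difference: -0.000458008 V → -0.458 mV.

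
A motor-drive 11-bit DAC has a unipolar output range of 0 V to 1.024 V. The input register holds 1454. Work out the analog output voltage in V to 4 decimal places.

LSB = 1.024 V / 2^11 = 0.500 mV.
V_out = 0 + 1454 × 0.0005 V = 0.727 V.

0.7270 V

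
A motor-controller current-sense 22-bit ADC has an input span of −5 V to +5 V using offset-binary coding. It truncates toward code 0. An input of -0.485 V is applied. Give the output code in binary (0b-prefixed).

LSB = 10 V / 4194304 = 2.38 µV.
Input sits at 1893728.256 steps above V_low.
So the output code is 1893728.
In binary (0b-prefixed): 0b111001110010101100000.

code 0b111001110010101100000 (decimal 1893728)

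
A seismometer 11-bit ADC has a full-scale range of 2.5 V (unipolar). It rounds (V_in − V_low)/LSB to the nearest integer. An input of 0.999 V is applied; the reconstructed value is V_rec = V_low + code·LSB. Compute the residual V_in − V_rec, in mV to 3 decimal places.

0.465 mV

LSB = 2.5/2^11 = 1.221 mV.
(0.999 − 0)/0.0012207 = 818.3808; round gives code 818.
Reconstructed: 0.99853516 V.
Error = 0.999 − 0.99853516 = 0.000464844 V = 0.465 mV.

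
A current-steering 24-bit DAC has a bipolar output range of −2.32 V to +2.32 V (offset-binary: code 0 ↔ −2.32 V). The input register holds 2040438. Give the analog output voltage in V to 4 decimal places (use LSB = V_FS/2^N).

LSB = 4.64 V / 2^24 = 0.28 µV.
V_out = (−2.32) + 2040438 × 2.76566e-07 V = -1.75569 V.

-1.7557 V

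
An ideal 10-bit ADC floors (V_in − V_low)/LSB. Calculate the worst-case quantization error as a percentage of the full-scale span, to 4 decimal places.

Truncating → worst-case error = 1 LSB = V_FS/2^10, so 100/1024 = 0.0976562 % of full scale.

0.0977 %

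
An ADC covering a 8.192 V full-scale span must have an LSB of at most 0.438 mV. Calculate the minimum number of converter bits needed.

15 bits

Number of steps required ≥ 8.192 V / 0.438 mV = 18703.20.
Need 2^N ≥ 18703.20; 2^14 = 16384, 2^15 = 32768.
Minimum N = 15.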